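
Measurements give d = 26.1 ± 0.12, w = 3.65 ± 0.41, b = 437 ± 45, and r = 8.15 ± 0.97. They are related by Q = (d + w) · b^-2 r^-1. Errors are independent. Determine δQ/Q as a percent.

23.8%

Let u = d + w = 29.8. δu = √(δd² + δw²) = √(0.0144 + 0.168) = 0.427, so δu/u = 0.0144.
Q is then a monomial in u, b, r:
δQ/Q = √((δu/u)² + (-2·δb/b)² + (-1·δr/r)²) = √(0.000206 + 0.0424 + 0.0142) = 0.238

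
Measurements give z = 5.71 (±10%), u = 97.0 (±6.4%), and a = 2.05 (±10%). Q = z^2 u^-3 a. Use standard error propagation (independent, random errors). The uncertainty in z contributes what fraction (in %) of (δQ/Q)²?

(δQ/Q)² = (2·δz/z)² + (-3·δu/u)² + (1·δa/a)²
  z term: (2×0.100)² = 0.0400
  u term: (-3×0.0640)² = 0.0369
  a term: (1×0.100)² = 0.0100
Total = 0.0869. Share from z = 0.0400/0.0869 = 0.460.

46.0%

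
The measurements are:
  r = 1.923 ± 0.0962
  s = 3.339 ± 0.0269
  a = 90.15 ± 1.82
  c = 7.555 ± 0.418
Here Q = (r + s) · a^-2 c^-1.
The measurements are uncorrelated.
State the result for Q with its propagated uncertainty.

(8.570 ± 0.609) × 10^-5

Let u = r + s = 5.262. δu = √(δr² + δs²) = √(0.00925 + 0.000724) = 0.0999, so δu/u = 0.0190.
Q is then a monomial in u, a, c:
δQ/Q = √((δu/u)² + (-2·δa/a)² + (-1·δc/c)²) = √(0.000360 + 0.00163 + 0.00306) = 0.0711
Q = 8.57e-05, so δQ = 0.0711 × 8.57e-05 = 6.09e-06.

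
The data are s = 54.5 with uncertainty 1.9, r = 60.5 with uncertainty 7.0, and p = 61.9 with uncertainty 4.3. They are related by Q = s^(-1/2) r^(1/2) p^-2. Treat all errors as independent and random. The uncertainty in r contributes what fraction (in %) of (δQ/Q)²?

(δQ/Q)² = (−½·δs/s)² + (½·δr/r)² + (-2·δp/p)²
  s term: (-0.5×0.0349)² = 0.000304
  r term: (0.5×0.116)² = 0.00335
  p term: (-2×0.0695)² = 0.0193
Total = 0.0230. Share from r = 0.00335/0.0230 = 0.146.

14.6%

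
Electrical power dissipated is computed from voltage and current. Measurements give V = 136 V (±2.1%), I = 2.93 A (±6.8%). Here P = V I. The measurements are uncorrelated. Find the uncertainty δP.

28.4 W

Each factor contributes (exponent × relative error)² to (δP/P)²:
  (1·δV/V)² = (1×0.0210)² = 0.000441;  (1·δI/I)² = (1×0.0680)² = 0.00462
δP/P = √(0.00507) = 0.0712
P = 398 W, so δP = 0.0712 × 398 = 28.4 W.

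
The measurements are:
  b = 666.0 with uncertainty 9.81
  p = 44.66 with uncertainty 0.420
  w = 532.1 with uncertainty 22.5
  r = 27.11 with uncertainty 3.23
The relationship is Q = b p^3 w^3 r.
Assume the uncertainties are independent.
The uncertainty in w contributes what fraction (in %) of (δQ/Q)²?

(δQ/Q)² = (1·δb/b)² + (3·δp/p)² + (3·δw/w)² + (1·δr/r)²
  b term: (1×0.0147)² = 0.000217
  p term: (3×0.00940)² = 0.000796
  w term: (3×0.0423)² = 0.0161
  r term: (1×0.119)² = 0.0142
Total = 0.0313. Share from w = 0.0161/0.0313 = 0.514.

51.4%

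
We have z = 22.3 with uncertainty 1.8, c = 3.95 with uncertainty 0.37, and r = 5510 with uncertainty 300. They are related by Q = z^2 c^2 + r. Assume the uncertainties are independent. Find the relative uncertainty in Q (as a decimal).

0.146

Let p = z^2·c^2 = 7760. δp/p = √((2·δz/z)² + (2·δc/c)²) = √(0.0261 + 0.0351) = 0.247, so δp = 1920.
Q = p + r: δQ = √(δp² + δr²) = √(3.68e+06 + 90000) = 1940
Q = 13300, so δQ/Q = 1940/13300 = 0.146.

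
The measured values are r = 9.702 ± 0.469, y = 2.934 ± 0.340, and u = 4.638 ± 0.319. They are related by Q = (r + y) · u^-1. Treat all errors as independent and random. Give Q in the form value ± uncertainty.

Let w = r + y = 12.64. δw = √(δr² + δy²) = √(0.220 + 0.116) = 0.579, so δw/w = 0.0458.
Q is then a monomial in w, u:
δQ/Q = √((δw/w)² + (-1·δu/u)²) = √(0.00210 + 0.00473) = 0.0827
Q = 2.724, so δQ = 0.0827 × 2.724 = 0.225.

2.724 ± 0.225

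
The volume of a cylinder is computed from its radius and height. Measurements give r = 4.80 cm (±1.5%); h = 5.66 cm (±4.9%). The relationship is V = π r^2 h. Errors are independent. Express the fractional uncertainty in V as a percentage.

For a monomial V ∝ r^2, h, fractional errors add in quadrature:
  (2·δr/r)² = (2×0.0150)² = 0.000900;  (1·δh/h)² = (1×0.0490)² = 0.00240
δV/V = √(0.00330) = 0.0575

5.75%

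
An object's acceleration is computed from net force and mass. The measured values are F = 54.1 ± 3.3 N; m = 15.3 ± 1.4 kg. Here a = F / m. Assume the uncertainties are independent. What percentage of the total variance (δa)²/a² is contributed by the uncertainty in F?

(δa/a)² = (1·δF/F)² + (-1·δm/m)²
  F term: (1×0.0610)² = 0.00372
  m term: (-1×0.0915)² = 0.00837
Total = 0.0121. Share from F = 0.00372/0.0121 = 0.308.

30.8%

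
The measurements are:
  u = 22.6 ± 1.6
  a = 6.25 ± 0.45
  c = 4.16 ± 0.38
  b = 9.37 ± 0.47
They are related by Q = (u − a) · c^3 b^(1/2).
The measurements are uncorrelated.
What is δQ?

Let w = u − a = 16.4. δw = √(δu² + δa²) = √(2.56 + 0.203) = 1.66, so δw/w = 0.102.
Q is then a monomial in w, c, b:
δQ/Q = √((δw/w)² + (3·δc/c)² + (½·δb/b)²) = √(0.0103 + 0.0751 + 0.000629) = 0.293
Q = 3600, so δQ = 0.293 × 3600 = 1060.

1060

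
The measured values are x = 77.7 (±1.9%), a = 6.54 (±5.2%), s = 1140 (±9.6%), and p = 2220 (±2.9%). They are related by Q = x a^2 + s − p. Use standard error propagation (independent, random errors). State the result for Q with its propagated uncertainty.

2240 ± 374

Let w = x·a^2 = 3320. δw/w = √((1·δx/x)² + (2·δa/a)²) = √(0.000361 + 0.0108) = 0.106, so δw = 351.
Q = w + s − p: δQ = √(δw² + δs² + δp²) = √(1.23e+05 + 12000 + 4140) = 374
Q = 2240.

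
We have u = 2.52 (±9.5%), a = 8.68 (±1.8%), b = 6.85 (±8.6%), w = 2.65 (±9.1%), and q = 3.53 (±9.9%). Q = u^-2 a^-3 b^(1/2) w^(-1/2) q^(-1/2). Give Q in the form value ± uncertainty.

(2.06 ± 0.439) × 10^-4

Relative error in a monomial: (δQ/Q)² = Σ (nᵢ · δxᵢ/xᵢ)².
  (-2·δu/u)² = (-2×0.0950)² = 0.0361;  (-3·δa/a)² = (-3×0.0180)² = 0.00292;  (½·δb/b)² = (0.5×0.0860)² = 0.00185;  (−½·δw/w)² = (-0.5×0.0910)² = 0.00207;  (−½·δq/q)² = (-0.5×0.0990)² = 0.00245
δQ/Q = √(0.0454) = 0.213
Q = 0.000206, so δQ = 0.213 × 0.000206 = 4.39e-05.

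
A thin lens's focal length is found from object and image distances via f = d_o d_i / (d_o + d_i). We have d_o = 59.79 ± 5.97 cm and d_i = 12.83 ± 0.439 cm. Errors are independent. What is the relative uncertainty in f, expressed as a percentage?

∂f/∂d_o = (d_i/(d_o+d_i))² = 0.0312;  ∂f/∂d_i = (d_o/(d_o+d_i))² = 0.678
δf = √((∂f/∂d_o · δd_o)² + (∂f/∂d_i · δd_i)²) = √(0.0347 + 0.0886) = 0.351 cm
f = 10.56 cm, so δf/f = 0.351/10.56 = 0.0332.

3.32%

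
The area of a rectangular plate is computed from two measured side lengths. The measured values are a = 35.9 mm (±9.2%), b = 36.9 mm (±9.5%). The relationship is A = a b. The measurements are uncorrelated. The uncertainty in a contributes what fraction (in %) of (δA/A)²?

48.4%

(δA/A)² = (1·δa/a)² + (1·δb/b)²
  a term: (1×0.0920)² = 0.00846
  b term: (1×0.0950)² = 0.00903
Total = 0.0175. Share from a = 0.00846/0.0175 = 0.484.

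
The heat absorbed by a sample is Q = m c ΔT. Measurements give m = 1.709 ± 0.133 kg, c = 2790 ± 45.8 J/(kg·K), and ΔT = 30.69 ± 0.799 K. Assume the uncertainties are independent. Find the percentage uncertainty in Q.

8.37%

Products/powers → add relative errors in quadrature, weighted by exponent:
  (1·δm/m)² = (1×0.0778)² = 0.00606;  (1·δc/c)² = (1×0.0164)² = 0.000269;  (1·δΔT/ΔT)² = (1×0.0260)² = 0.000678
δQ/Q = √(0.00700) = 0.0837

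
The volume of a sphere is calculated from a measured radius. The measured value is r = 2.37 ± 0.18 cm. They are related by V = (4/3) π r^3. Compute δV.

12.7 cm^3

V ∝ r^3, so δV/V = |3| · δr/r = 3 × 0.0759 = 0.228.
V = 55.8 cm^3, so δV = 0.228 × 55.8 = 12.7 cm^3.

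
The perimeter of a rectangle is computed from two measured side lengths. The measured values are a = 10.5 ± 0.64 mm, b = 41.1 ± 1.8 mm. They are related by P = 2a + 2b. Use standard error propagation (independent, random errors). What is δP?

Absolute uncertainties add in quadrature for a linear combination:
  (2·δa)² = 1.64;  (2·δb)² = 13.0
δP = √(14.6) = 3.82 mm

3.82 mm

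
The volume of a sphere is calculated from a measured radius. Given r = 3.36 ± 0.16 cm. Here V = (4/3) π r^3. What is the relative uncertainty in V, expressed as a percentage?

V ∝ r^3, so δV/V = |3| · δr/r = 3 × 0.0476 = 0.143.

14.3%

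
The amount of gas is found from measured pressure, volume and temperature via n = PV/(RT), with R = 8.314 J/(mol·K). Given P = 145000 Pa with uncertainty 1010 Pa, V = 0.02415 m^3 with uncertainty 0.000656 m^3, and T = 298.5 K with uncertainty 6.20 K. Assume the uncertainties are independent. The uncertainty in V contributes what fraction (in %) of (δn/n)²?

(δn/n)² = (1·δP/P)² + (1·δV/V)² + (-1·δT/T)²
  P term: (1×0.00697)² = 4.85e-05
  V term: (1×0.0272)² = 0.000738
  T term: (-1×0.0208)² = 0.000431
Total = 0.00122. Share from V = 0.000738/0.00122 = 0.606.

60.6%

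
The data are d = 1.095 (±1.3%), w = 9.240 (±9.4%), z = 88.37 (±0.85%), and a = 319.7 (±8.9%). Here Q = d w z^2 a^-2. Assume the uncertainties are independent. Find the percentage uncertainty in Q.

20.2%

Products/powers → add relative errors in quadrature, weighted by exponent:
  (1·δd/d)² = (1×0.0130)² = 0.000169;  (1·δw/w)² = (1×0.0940)² = 0.00884;  (2·δz/z)² = (2×0.00850)² = 0.000289;  (-2·δa/a)² = (-2×0.0890)² = 0.0317
δQ/Q = √(0.0410) = 0.202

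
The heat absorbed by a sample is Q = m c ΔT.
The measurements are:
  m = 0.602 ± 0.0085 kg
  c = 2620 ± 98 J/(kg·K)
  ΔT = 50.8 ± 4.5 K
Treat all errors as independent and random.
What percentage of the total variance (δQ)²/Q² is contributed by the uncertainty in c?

14.8%

(δQ/Q)² = (1·δm/m)² + (1·δc/c)² + (1·δΔT/ΔT)²
  m term: (1×0.0141)² = 0.000199
  c term: (1×0.0374)² = 0.00140
  ΔT term: (1×0.0886)² = 0.00785
Total = 0.00945. Share from c = 0.00140/0.00945 = 0.148.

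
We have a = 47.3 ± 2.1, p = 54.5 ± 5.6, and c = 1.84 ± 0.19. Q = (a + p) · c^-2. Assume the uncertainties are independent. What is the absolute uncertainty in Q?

6.46

Let u = a + p = 102. δu = √(δa² + δp²) = √(4.41 + 31.4) = 5.98, so δu/u = 0.0588.
Q is then a monomial in u, c:
δQ/Q = √((δu/u)² + (-2·δc/c)²) = √(0.00345 + 0.0427) = 0.215
Q = 30.1, so δQ = 0.215 × 30.1 = 6.46.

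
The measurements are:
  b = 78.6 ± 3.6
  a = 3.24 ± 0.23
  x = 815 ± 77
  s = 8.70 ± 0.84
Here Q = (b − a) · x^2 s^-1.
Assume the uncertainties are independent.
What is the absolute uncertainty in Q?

Let u = b − a = 75.4. δu = √(δb² + δa²) = √(13.0 + 0.0529) = 3.61, so δu/u = 0.0479.
Q is then a monomial in u, x, s:
δQ/Q = √((δu/u)² + (2·δx/x)² + (-1·δs/s)²) = √(0.00229 + 0.0357 + 0.00932) = 0.218
Q = 5.75e+06, so δQ = 0.218 × 5.75e+06 = 1.25e+06.

1.25e+06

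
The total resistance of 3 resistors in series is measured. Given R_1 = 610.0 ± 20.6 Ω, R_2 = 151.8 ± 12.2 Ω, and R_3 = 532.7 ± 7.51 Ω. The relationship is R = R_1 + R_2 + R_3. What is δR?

25.1 Ω

Absolute uncertainties add in quadrature for a linear combination:
  (δR_1)² = 424;  (δR_2)² = 149;  (δR_3)² = 56.4
δR = √(630) = 25.1 Ω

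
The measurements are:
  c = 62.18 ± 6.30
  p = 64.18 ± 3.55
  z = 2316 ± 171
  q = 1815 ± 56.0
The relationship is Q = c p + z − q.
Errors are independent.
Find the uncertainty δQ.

Let w = c·p = 3991. δw/w = √((1·δc/c)² + (1·δp/p)²) = √(0.0103 + 0.00306) = 0.115, so δw = 461.
Q = w + z − q: δQ = √(δw² + δz² + δq²) = √(2.12e+05 + 29200 + 3140) = 495

495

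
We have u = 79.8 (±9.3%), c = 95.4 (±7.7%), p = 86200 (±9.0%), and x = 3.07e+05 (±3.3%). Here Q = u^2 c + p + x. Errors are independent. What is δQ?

Let w = u^2·c = 6.08e+05. δw/w = √((2·δu/u)² + (1·δc/c)²) = √(0.0346 + 0.00593) = 0.201, so δw = 1.22e+05.
Q = w + p + x: δQ = √(δw² + δp² + δx²) = √(1.5e+10 + 6.02e+07 + 1.03e+08) = 1.23e+05

1.23e+05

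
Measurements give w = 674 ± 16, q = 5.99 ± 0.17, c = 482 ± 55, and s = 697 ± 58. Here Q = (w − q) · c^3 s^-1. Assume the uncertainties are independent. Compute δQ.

3.79e+07

Let u = w − q = 668. δu = √(δw² + δq²) = √(256 + 0.0289) = 16.0, so δu/u = 0.0240.
Q is then a monomial in u, c, s:
δQ/Q = √((δu/u)² + (3·δc/c)² + (-1·δs/s)²) = √(0.000574 + 0.117 + 0.00692) = 0.353
Q = 1.07e+08, so δQ = 0.353 × 1.07e+08 = 3.79e+07.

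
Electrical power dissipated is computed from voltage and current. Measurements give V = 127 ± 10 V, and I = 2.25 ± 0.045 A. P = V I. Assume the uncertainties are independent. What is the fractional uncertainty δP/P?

0.0812

For a monomial P ∝ V, I, fractional errors add in quadrature:
  (1·δV/V)² = (1×0.0787)² = 0.00620;  (1·δI/I)² = (1×0.0200)² = 0.000400
δP/P = √(0.00660) = 0.0812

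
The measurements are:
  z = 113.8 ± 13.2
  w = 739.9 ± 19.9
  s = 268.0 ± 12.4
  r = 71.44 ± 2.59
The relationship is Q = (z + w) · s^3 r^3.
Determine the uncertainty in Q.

1.07e+15

Let u = z + w = 853.7. δu = √(δz² + δw²) = √(174 + 396) = 23.9, so δu/u = 0.0280.
Q is then a monomial in u, s, r:
δQ/Q = √((δu/u)² + (3·δs/s)² + (3·δr/r)²) = √(0.000782 + 0.0193 + 0.0118) = 0.179
Q = 5.991e+15, so δQ = 0.179 × 5.991e+15 = 1.07e+15.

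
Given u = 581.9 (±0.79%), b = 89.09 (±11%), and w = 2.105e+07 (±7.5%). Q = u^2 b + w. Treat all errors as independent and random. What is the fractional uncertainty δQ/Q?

0.0724

Let p = u^2·b = 3.017e+07. δp/p = √((2·δu/u)² + (1·δb/b)²) = √(0.000250 + 0.0121) = 0.111, so δp = 3.35e+06.
Q = p + w: δQ = √(δp² + δw²) = √(1.12e+13 + 2.49e+12) = 3.71e+06
Q = 5.122e+07, so δQ/Q = 3.71e+06/5.122e+07 = 0.0724.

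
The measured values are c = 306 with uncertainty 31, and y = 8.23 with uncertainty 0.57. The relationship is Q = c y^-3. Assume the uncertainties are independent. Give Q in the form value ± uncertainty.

Relative error in a monomial: (δQ/Q)² = Σ (nᵢ · δxᵢ/xᵢ)².
  (1·δc/c)² = (1×0.101)² = 0.0103;  (-3·δy/y)² = (-3×0.0693)² = 0.0432
δQ/Q = √(0.0534) = 0.231
Q = 0.549, so δQ = 0.231 × 0.549 = 0.127.

0.549 ± 0.127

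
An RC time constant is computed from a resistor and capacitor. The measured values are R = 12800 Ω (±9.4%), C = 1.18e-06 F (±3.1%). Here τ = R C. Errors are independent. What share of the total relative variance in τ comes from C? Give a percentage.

9.81%

(δτ/τ)² = (1·δR/R)² + (1·δC/C)²
  R term: (1×0.0940)² = 0.00884
  C term: (1×0.0310)² = 0.000961
Total = 0.00980. Share from C = 0.000961/0.00980 = 0.0981.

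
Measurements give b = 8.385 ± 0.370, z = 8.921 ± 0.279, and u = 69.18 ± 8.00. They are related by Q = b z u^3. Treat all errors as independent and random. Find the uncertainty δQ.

Since Q is a product/quotient, work with relative uncertainties:
  (1·δb/b)² = (1×0.0441)² = 0.00195;  (1·δz/z)² = (1×0.0313)² = 0.000978;  (3·δu/u)² = (3×0.116)² = 0.120
δQ/Q = √(0.123) = 0.351
Q = 2.477e+07, so δQ = 0.351 × 2.477e+07 = 8.7e+06.

8.7e+06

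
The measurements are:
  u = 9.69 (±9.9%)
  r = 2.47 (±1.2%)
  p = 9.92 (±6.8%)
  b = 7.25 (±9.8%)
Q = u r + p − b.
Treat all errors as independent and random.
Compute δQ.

Let w = u·r = 23.9. δw/w = √((1·δu/u)² + (1·δr/r)²) = √(0.00980 + 0.000144) = 0.0997, so δw = 2.39.
Q = w + p − b: δQ = √(δw² + δp² + δb²) = √(5.70 + 0.455 + 0.505) = 2.58

2.58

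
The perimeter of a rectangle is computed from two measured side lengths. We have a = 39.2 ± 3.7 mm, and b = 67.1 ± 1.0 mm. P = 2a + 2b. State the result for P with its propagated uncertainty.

213 ± 7.67 mm

Absolute uncertainties add in quadrature for a linear combination:
  (2·δa)² = 54.8;  (2·δb)² = 4.00
δP = √(58.8) = 7.67 mm
P = 213 mm.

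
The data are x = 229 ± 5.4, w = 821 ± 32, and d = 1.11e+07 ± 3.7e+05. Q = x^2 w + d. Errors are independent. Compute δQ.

Let p = x^2·w = 4.31e+07. δp/p = √((2·δx/x)² + (1·δw/w)²) = √(0.00222 + 0.00152) = 0.0612, so δp = 2.63e+06.
Q = p + d: δQ = √(δp² + δd²) = √(6.94e+12 + 1.37e+11) = 2.66e+06

2.66e+06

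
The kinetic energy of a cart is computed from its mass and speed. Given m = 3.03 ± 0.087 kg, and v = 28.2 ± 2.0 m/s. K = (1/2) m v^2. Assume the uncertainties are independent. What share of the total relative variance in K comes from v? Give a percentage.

96.1%

(δK/K)² = (1·δm/m)² + (2·δv/v)²
  m term: (1×0.0287)² = 0.000824
  v term: (2×0.0709)² = 0.0201
Total = 0.0209. Share from v = 0.0201/0.0209 = 0.961.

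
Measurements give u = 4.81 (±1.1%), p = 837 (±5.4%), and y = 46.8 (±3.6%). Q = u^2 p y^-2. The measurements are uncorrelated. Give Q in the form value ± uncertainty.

8.84 ± 0.819

Relative error in a monomial: (δQ/Q)² = Σ (nᵢ · δxᵢ/xᵢ)².
  (2·δu/u)² = (2×0.0110)² = 0.000484;  (1·δp/p)² = (1×0.0540)² = 0.00292;  (-2·δy/y)² = (-2×0.0360)² = 0.00518
δQ/Q = √(0.00858) = 0.0926
Q = 8.84, so δQ = 0.0926 × 8.84 = 0.819.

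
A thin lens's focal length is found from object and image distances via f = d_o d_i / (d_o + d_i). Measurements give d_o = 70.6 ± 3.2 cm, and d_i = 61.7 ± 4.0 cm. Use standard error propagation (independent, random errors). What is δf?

∂f/∂d_o = (d_i/(d_o+d_i))² = 0.217;  ∂f/∂d_i = (d_o/(d_o+d_i))² = 0.285
δf = √((∂f/∂d_o · δd_o)² + (∂f/∂d_i · δd_i)²) = √(0.484 + 1.30) = 1.33 cm

1.33 cm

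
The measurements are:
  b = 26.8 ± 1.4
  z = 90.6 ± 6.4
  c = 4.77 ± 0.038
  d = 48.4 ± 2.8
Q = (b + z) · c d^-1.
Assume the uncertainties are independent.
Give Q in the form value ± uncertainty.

11.6 ± 0.935

Let u = b + z = 117. δu = √(δb² + δz²) = √(1.96 + 41.0) = 6.55, so δu/u = 0.0558.
Q is then a monomial in u, c, d:
δQ/Q = √((δu/u)² + (1·δc/c)² + (-1·δd/d)²) = √(0.00311 + 6.35e-05 + 0.00335) = 0.0808
Q = 11.6, so δQ = 0.0808 × 11.6 = 0.935.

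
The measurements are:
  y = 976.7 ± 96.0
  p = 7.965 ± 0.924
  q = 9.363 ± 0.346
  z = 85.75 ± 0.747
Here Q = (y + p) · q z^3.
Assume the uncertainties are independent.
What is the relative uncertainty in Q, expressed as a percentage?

10.7%

Let u = y + p = 984.7. δu = √(δy² + δp²) = √(9220 + 0.854) = 96.0, so δu/u = 0.0975.
Q is then a monomial in u, q, z:
δQ/Q = √((δu/u)² + (1·δq/q)² + (3·δz/z)²) = √(0.00951 + 0.00137 + 0.000683) = 0.107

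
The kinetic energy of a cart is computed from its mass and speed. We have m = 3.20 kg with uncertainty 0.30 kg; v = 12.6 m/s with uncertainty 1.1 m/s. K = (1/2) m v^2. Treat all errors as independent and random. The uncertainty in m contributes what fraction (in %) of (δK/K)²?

(δK/K)² = (1·δm/m)² + (2·δv/v)²
  m term: (1×0.0937)² = 0.00879
  v term: (2×0.0873)² = 0.0305
Total = 0.0393. Share from m = 0.00879/0.0393 = 0.224.

22.4%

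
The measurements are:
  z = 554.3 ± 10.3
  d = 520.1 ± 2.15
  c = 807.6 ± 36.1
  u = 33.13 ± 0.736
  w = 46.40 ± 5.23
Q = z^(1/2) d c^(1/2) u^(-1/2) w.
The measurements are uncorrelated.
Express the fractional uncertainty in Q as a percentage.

11.6%

Products/powers → add relative errors in quadrature, weighted by exponent:
  (½·δz/z)² = (0.5×0.0186)² = 8.63e-05;  (1·δd/d)² = (1×0.00413)² = 1.71e-05;  (½·δc/c)² = (0.5×0.0447)² = 0.000500;  (−½·δu/u)² = (-0.5×0.0222)² = 0.000123;  (1·δw/w)² = (1×0.113)² = 0.0127
δQ/Q = √(0.0134) = 0.116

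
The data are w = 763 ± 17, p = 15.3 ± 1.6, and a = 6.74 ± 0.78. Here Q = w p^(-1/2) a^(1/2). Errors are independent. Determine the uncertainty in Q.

41.1

Relative error in a monomial: (δQ/Q)² = Σ (nᵢ · δxᵢ/xᵢ)².
  (1·δw/w)² = (1×0.0223)² = 0.000496;  (−½·δp/p)² = (-0.5×0.105)² = 0.00273;  (½·δa/a)² = (0.5×0.116)² = 0.00335
δQ/Q = √(0.00658) = 0.0811
Q = 506, so δQ = 0.0811 × 506 = 41.1.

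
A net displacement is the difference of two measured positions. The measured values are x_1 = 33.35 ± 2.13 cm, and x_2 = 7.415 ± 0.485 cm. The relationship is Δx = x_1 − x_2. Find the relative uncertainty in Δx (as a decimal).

0.0842

Each term contributes (cᵢ δxᵢ)² to (δΔx)²:
  (δx_1)² = 4.54;  (δx_2)² = 0.235
δΔx = √(4.77) = 2.18 cm
Δx = 25.94 cm, so δΔx/Δx = 2.18/25.94 = 0.0842.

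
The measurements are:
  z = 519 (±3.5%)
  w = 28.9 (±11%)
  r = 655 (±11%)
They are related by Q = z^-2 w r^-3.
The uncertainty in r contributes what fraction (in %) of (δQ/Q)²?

86.5%

(δQ/Q)² = (-2·δz/z)² + (1·δw/w)² + (-3·δr/r)²
  z term: (-2×0.0350)² = 0.00490
  w term: (1×0.110)² = 0.0121
  r term: (-3×0.110)² = 0.109
Total = 0.126. Share from r = 0.109/0.126 = 0.865.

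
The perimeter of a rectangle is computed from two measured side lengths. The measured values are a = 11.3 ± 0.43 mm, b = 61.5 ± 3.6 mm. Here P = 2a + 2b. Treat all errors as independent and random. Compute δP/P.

0.0498

Sums and differences: (δP)² = Σ (cᵢ δxᵢ)².
  (2·δa)² = 0.740;  (2·δb)² = 51.8
δP = √(52.6) = 7.25 mm
P = 146 mm, so δP/P = 7.25/146 = 0.0498.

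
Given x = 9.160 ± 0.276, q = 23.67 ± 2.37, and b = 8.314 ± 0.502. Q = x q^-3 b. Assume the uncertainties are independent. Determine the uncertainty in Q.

Each factor contributes (exponent × relative error)² to (δQ/Q)²:
  (1·δx/x)² = (1×0.0301)² = 0.000908;  (-3·δq/q)² = (-3×0.100)² = 0.0902;  (1·δb/b)² = (1×0.0604)² = 0.00365
δQ/Q = √(0.0948) = 0.308
Q = 0.005743, so δQ = 0.308 × 0.005743 = 0.00177.

0.00177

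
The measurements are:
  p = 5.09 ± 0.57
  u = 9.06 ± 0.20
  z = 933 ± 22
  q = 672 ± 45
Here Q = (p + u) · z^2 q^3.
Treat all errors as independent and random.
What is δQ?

7.88e+14

Let w = p + u = 14.2. δw = √(δp² + δu²) = √(0.325 + 0.0400) = 0.604, so δw/w = 0.0427.
Q is then a monomial in w, z, q:
δQ/Q = √((δw/w)² + (2·δz/z)² + (3·δq/q)²) = √(0.00182 + 0.00222 + 0.0404) = 0.211
Q = 3.74e+15, so δQ = 0.211 × 3.74e+15 = 7.88e+14.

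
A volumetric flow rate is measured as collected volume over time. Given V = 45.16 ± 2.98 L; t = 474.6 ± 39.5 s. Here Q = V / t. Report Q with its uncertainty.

0.09515 ± 0.0101 L/s

Q is a product of powers, so relative uncertainties combine in quadrature:
  (1·δV/V)² = (1×0.0660)² = 0.00435;  (-1·δt/t)² = (-1×0.0832)² = 0.00693
δQ/Q = √(0.0113) = 0.106
Q = 0.09515 L/s, so δQ = 0.106 × 0.09515 = 0.0101 L/s.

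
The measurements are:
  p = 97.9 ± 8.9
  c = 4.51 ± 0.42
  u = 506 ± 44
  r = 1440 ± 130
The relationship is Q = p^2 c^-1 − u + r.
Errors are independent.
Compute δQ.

455

Let w = p^2·c^-1 = 2130. δw/w = √((2·δp/p)² + (-1·δc/c)²) = √(0.0331 + 0.00867) = 0.204, so δw = 434.
Q = w − u + r: δQ = √(δw² + δu² + δr²) = √(1.88e+05 + 1940 + 16900) = 455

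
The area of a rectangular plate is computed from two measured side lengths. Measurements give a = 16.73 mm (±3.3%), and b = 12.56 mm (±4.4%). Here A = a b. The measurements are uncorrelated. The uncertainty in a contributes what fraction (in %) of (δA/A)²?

(δA/A)² = (1·δa/a)² + (1·δb/b)²
  a term: (1×0.0330)² = 0.00109
  b term: (1×0.0440)² = 0.00194
Total = 0.00303. Share from a = 0.00109/0.00303 = 0.360.

36.0%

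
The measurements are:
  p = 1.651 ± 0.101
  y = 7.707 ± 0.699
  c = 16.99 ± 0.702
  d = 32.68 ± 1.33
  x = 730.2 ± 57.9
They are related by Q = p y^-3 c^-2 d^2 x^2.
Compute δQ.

2430

For a monomial Q ∝ p, y^-3, c^-2, d^2, x^2, fractional errors add in quadrature:
  (1·δp/p)² = (1×0.0612)² = 0.00374;  (-3·δy/y)² = (-3×0.0907)² = 0.0740;  (-2·δc/c)² = (-2×0.0413)² = 0.00683;  (2·δd/d)² = (2×0.0407)² = 0.00663;  (2·δx/x)² = (2×0.0793)² = 0.0251
δQ/Q = √(0.116) = 0.341
Q = 7115, so δQ = 0.341 × 7115 = 2430.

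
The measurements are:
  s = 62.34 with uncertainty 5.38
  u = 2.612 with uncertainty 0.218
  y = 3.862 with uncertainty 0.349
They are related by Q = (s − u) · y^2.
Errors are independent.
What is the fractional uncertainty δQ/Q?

Let w = s − u = 59.73. δw = √(δs² + δu²) = √(28.9 + 0.0475) = 5.38, so δw/w = 0.0901.
Q is then a monomial in w, y:
δQ/Q = √((δw/w)² + (2·δy/y)²) = √(0.00813 + 0.0327) = 0.202

0.202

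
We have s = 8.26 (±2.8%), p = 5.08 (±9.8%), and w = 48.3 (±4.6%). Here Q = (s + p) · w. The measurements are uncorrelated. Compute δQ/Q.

0.0617

Let u = s + p = 13.3. δu = √(δs² + δp²) = √(0.0535 + 0.248) = 0.549, so δu/u = 0.0411.
Q is then a monomial in u, w:
δQ/Q = √((δu/u)² + (1·δw/w)²) = √(0.00169 + 0.00212) = 0.0617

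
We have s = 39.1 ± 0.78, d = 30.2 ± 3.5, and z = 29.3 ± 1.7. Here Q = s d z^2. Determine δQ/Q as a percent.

16.5%

Since Q is a product/quotient, work with relative uncertainties:
  (1·δs/s)² = (1×0.0199)² = 0.000398;  (1·δd/d)² = (1×0.116)² = 0.0134;  (2·δz/z)² = (2×0.0580)² = 0.0135
δQ/Q = √(0.0273) = 0.165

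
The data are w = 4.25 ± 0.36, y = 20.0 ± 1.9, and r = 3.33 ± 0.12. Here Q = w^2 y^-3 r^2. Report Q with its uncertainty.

For a monomial Q ∝ w^2, y^-3, r^2, fractional errors add in quadrature:
  (2·δw/w)² = (2×0.0847)² = 0.0287;  (-3·δy/y)² = (-3×0.0950)² = 0.0812;  (2·δr/r)² = (2×0.0360)² = 0.00519
δQ/Q = √(0.115) = 0.339
Q = 0.0250, so δQ = 0.339 × 0.0250 = 0.00849.

0.0250 ± 0.00849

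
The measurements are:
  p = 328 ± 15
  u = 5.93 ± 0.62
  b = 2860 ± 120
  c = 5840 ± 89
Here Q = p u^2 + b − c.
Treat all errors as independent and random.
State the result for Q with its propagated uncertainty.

Let w = p·u^2 = 11500. δw/w = √((1·δp/p)² + (2·δu/u)²) = √(0.00209 + 0.0437) = 0.214, so δw = 2470.
Q = w + b − c: δQ = √(δw² + δb² + δc²) = √(6.1e+06 + 14400 + 7920) = 2470
Q = 8550.

8550 ± 2470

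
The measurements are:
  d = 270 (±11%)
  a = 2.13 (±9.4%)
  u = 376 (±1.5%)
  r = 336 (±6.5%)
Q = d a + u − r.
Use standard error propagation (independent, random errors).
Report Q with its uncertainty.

615 ± 86.2

Let p = d·a = 575. δp/p = √((1·δd/d)² + (1·δa/a)²) = √(0.0121 + 0.00884) = 0.145, so δp = 83.2.
Q = p + u − r: δQ = √(δp² + δu² + δr²) = √(6920 + 31.8 + 477) = 86.2
Q = 615.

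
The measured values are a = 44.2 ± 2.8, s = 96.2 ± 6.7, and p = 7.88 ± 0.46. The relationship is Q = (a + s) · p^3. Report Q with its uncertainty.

Let u = a + s = 140. δu = √(δa² + δs²) = √(7.84 + 44.9) = 7.26, so δu/u = 0.0517.
Q is then a monomial in u, p:
δQ/Q = √((δu/u)² + (3·δp/p)²) = √(0.00267 + 0.0307) = 0.183
Q = 68700, so δQ = 0.183 × 68700 = 12500.

68700 ± 12500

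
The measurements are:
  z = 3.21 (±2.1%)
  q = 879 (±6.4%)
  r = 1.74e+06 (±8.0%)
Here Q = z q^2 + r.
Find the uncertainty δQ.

3.51e+05

Let p = z·q^2 = 2.48e+06. δp/p = √((1·δz/z)² + (2·δq/q)²) = √(0.000441 + 0.0164) = 0.130, so δp = 3.22e+05.
Q = p + r: δQ = √(δp² + δr²) = √(1.03e+11 + 1.94e+10) = 3.51e+05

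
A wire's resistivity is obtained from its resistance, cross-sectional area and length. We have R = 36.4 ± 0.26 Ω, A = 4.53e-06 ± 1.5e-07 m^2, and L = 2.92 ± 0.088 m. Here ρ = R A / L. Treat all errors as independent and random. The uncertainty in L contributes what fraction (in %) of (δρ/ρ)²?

44.2%

(δρ/ρ)² = (1·δR/R)² + (1·δA/A)² + (-1·δL/L)²
  R term: (1×0.00714)² = 5.1e-05
  A term: (1×0.0331)² = 0.00110
  L term: (-1×0.0301)² = 0.000908
Total = 0.00206. Share from L = 0.000908/0.00206 = 0.442.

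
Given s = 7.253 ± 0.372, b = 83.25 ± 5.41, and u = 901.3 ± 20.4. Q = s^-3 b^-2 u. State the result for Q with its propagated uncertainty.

(3.408 ± 0.691) × 10^-4

Each factor contributes (exponent × relative error)² to (δQ/Q)²:
  (-3·δs/s)² = (-3×0.0513)² = 0.0237;  (-2·δb/b)² = (-2×0.0650)² = 0.0169;  (1·δu/u)² = (1×0.0226)² = 0.000512
δQ/Q = √(0.0411) = 0.203
Q = 0.0003408, so δQ = 0.203 × 0.0003408 = 6.91e-05.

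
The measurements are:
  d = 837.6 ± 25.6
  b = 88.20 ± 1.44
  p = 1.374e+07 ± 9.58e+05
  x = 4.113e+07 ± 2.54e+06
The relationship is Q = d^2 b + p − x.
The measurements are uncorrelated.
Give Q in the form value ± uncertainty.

Let w = d^2·b = 6.188e+07. δw/w = √((2·δd/d)² + (1·δb/b)²) = √(0.00374 + 0.000267) = 0.0633, so δw = 3.92e+06.
Q = w + p − x: δQ = √(δw² + δp² + δx²) = √(1.53e+13 + 9.18e+11 + 6.45e+12) = 4.76e+06
Q = 3.449e+07.

(3.449 ± 0.476) × 10^7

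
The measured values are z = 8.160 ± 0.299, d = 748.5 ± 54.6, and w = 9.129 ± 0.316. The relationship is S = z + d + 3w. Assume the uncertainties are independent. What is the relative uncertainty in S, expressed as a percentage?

6.97%

For a sum/difference, combine absolute errors in quadrature:
  (δz)² = 0.0894;  (δd)² = 2980;  (3·δw)² = 0.899
δS = √(2980) = 54.6
S = 784.0, so δS/S = 54.6/784.0 = 0.0697.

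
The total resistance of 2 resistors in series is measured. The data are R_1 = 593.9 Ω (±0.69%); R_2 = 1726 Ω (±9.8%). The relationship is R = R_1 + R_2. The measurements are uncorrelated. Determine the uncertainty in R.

169 Ω

Sums and differences: (δR)² = Σ (cᵢ δxᵢ)².
  (δR_1)² = 16.8;  (δR_2)² = 28600
δR = √(28600) = 169 Ω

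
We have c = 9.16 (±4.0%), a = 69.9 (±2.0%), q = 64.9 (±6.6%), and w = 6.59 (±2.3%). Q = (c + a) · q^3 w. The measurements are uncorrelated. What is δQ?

Let u = c + a = 79.1. δu = √(δc² + δa²) = √(0.134 + 1.95) = 1.45, so δu/u = 0.0183.
Q is then a monomial in u, q, w:
δQ/Q = √((δu/u)² + (3·δq/q)² + (1·δw/w)²) = √(0.000334 + 0.0392 + 0.000529) = 0.200
Q = 1.42e+08, so δQ = 0.200 × 1.42e+08 = 2.85e+07.

2.85e+07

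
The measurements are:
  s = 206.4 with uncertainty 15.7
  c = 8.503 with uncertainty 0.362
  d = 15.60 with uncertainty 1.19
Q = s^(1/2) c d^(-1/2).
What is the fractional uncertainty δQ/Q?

For a monomial Q ∝ s^(1/2), c, d^(-1/2), fractional errors add in quadrature:
  (½·δs/s)² = (0.5×0.0761)² = 0.00145;  (1·δc/c)² = (1×0.0426)² = 0.00181;  (−½·δd/d)² = (-0.5×0.0763)² = 0.00145
δQ/Q = √(0.00471) = 0.0687

0.0687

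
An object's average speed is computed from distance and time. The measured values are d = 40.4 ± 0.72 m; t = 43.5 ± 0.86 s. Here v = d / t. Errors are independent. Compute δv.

0.0247 m/s

For a monomial v ∝ d, t^-1, fractional errors add in quadrature:
  (1·δd/d)² = (1×0.0178)² = 0.000318;  (-1·δt/t)² = (-1×0.0198)² = 0.000391
δv/v = √(0.000708) = 0.0266
v = 0.929 m/s, so δv = 0.0266 × 0.929 = 0.0247 m/s.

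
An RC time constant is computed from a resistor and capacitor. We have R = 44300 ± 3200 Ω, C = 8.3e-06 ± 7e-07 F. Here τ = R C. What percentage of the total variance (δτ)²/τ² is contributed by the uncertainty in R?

42.3%

(δτ/τ)² = (1·δR/R)² + (1·δC/C)²
  R term: (1×0.0722)² = 0.00522
  C term: (1×0.0843)² = 0.00711
Total = 0.0123. Share from R = 0.00522/0.0123 = 0.423.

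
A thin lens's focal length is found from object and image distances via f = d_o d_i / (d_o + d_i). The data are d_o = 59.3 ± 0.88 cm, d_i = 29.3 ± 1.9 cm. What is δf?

∂f/∂d_o = (d_i/(d_o+d_i))² = 0.109;  ∂f/∂d_i = (d_o/(d_o+d_i))² = 0.448
δf = √((∂f/∂d_o · δd_o)² + (∂f/∂d_i · δd_i)²) = √(0.00926 + 0.724) = 0.857 cm

0.857 cm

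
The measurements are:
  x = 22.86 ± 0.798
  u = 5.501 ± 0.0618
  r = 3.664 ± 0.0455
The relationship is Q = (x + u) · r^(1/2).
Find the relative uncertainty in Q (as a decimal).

Let w = x + u = 28.36. δw = √(δx² + δu²) = √(0.637 + 0.00382) = 0.800, so δw/w = 0.0282.
Q is then a monomial in w, r:
δQ/Q = √((δw/w)² + (½·δr/r)²) = √(0.000796 + 3.86e-05) = 0.0289

0.0289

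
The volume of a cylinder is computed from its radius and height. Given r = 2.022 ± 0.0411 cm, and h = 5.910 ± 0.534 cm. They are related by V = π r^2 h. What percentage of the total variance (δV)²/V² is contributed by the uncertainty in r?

(δV/V)² = (2·δr/r)² + (1·δh/h)²
  r term: (2×0.0203)² = 0.00165
  h term: (1×0.0904)² = 0.00816
Total = 0.00982. Share from r = 0.00165/0.00982 = 0.168.

16.8%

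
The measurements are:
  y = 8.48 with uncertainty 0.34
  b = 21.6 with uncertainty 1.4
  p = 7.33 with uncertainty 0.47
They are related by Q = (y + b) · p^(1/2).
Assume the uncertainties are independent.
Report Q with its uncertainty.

Let u = y + b = 30.1. δu = √(δy² + δb²) = √(0.116 + 1.96) = 1.44, so δu/u = 0.0479.
Q is then a monomial in u, p:
δQ/Q = √((δu/u)² + (½·δp/p)²) = √(0.00229 + 0.00103) = 0.0576
Q = 81.4, so δQ = 0.0576 × 81.4 = 4.69.

81.4 ± 4.69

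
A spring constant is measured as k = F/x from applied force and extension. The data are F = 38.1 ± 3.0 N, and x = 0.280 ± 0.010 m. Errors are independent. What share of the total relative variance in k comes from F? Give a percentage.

82.9%

(δk/k)² = (1·δF/F)² + (-1·δx/x)²
  F term: (1×0.0787)² = 0.00620
  x term: (-1×0.0357)² = 0.00128
Total = 0.00748. Share from F = 0.00620/0.00748 = 0.829.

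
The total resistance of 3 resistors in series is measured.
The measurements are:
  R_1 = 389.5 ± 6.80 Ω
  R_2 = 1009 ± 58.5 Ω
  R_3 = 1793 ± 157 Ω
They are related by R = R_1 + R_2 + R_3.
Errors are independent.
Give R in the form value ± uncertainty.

3192 ± 168 Ω

Each term contributes (cᵢ δxᵢ)² to (δR)²:
  (δR_1)² = 46.2;  (δR_2)² = 3420;  (δR_3)² = 24600
δR = √(28100) = 168 Ω
R = 3192 Ω.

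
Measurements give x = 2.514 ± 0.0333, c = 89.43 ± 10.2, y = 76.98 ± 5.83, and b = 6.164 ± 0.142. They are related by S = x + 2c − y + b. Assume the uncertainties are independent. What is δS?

21.2

S is a linear combination, so absolute uncertainties add in quadrature:
  (δx)² = 0.00111;  (2·δc)² = 416;  (δy)² = 34.0;  (δb)² = 0.0202
δS = √(450) = 21.2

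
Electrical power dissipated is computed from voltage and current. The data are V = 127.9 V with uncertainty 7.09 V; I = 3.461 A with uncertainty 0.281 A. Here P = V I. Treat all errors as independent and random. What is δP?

43.5 W

Products/powers → add relative errors in quadrature, weighted by exponent:
  (1·δV/V)² = (1×0.0554)² = 0.00307;  (1·δI/I)² = (1×0.0812)² = 0.00659
δP/P = √(0.00966) = 0.0983
P = 442.7 W, so δP = 0.0983 × 442.7 = 43.5 W.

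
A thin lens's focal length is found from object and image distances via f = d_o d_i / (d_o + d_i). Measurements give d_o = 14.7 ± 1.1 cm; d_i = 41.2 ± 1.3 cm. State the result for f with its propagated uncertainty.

10.8 ± 0.604 cm

∂f/∂d_o = (d_i/(d_o+d_i))² = 0.543;  ∂f/∂d_i = (d_o/(d_o+d_i))² = 0.0692
δf = √((∂f/∂d_o · δd_o)² + (∂f/∂d_i · δd_i)²) = √(0.357 + 0.00808) = 0.604 cm
f = 10.8 cm.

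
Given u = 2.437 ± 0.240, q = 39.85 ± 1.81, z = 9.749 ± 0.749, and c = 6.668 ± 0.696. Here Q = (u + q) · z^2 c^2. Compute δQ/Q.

0.263

Let w = u + q = 42.29. δw = √(δu² + δq²) = √(0.0576 + 3.28) = 1.83, so δw/w = 0.0432.
Q is then a monomial in w, z, c:
δQ/Q = √((δw/w)² + (2·δz/z)² + (2·δc/c)²) = √(0.00186 + 0.0236 + 0.0436) = 0.263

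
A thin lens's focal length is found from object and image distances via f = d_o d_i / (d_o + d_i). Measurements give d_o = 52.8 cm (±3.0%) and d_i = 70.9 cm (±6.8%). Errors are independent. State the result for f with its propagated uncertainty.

30.3 ± 1.02 cm

∂f/∂d_o = (d_i/(d_o+d_i))² = 0.329;  ∂f/∂d_i = (d_o/(d_o+d_i))² = 0.182
δf = √((∂f/∂d_o · δd_o)² + (∂f/∂d_i · δd_i)²) = √(0.271 + 0.772) = 1.02 cm
f = 30.3 cm.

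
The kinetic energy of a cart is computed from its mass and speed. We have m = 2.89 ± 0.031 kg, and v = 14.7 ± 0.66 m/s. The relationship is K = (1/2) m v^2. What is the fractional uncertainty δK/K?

0.0904

Products/powers → add relative errors in quadrature, weighted by exponent:
  (1·δm/m)² = (1×0.0107)² = 0.000115;  (2·δv/v)² = (2×0.0449)² = 0.00806
δK/K = √(0.00818) = 0.0904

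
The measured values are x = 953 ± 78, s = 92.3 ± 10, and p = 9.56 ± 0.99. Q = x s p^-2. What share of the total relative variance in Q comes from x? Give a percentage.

10.9%

(δQ/Q)² = (1·δx/x)² + (1·δs/s)² + (-2·δp/p)²
  x term: (1×0.0818)² = 0.00670
  s term: (1×0.108)² = 0.0117
  p term: (-2×0.104)² = 0.0429
Total = 0.0613. Share from x = 0.00670/0.0613 = 0.109.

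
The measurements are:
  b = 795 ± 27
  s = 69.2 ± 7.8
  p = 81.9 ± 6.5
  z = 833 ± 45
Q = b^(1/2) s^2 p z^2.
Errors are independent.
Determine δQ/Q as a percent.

Since Q is a product/quotient, work with relative uncertainties:
  (½·δb/b)² = (0.5×0.0340)² = 0.000288;  (2·δs/s)² = (2×0.113)² = 0.0508;  (1·δp/p)² = (1×0.0794)² = 0.00630;  (2·δz/z)² = (2×0.0540)² = 0.0117
δQ/Q = √(0.0691) = 0.263

26.3%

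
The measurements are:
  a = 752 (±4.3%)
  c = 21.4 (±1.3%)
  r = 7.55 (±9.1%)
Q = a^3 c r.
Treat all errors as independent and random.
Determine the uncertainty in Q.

Q is a product of powers, so relative uncertainties combine in quadrature:
  (3·δa/a)² = (3×0.0430)² = 0.0166;  (1·δc/c)² = (1×0.0130)² = 0.000169;  (1·δr/r)² = (1×0.0910)² = 0.00828
δQ/Q = √(0.0251) = 0.158
Q = 6.87e+10, so δQ = 0.158 × 6.87e+10 = 1.09e+10.

1.09e+10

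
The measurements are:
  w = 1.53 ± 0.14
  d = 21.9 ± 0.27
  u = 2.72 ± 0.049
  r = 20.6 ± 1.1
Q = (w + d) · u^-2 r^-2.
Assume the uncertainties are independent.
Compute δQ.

Let h = w + d = 23.4. δh = √(δw² + δd²) = √(0.0196 + 0.0729) = 0.304, so δh/h = 0.0130.
Q is then a monomial in h, u, r:
δQ/Q = √((δh/h)² + (-2·δu/u)² + (-2·δr/r)²) = √(0.000168 + 0.00130 + 0.0114) = 0.113
Q = 0.00746, so δQ = 0.113 × 0.00746 = 0.000847.

0.000847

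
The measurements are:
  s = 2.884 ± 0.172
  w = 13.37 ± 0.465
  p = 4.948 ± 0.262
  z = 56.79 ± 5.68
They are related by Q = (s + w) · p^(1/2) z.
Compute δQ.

Let u = s + w = 16.25. δu = √(δs² + δw²) = √(0.0296 + 0.216) = 0.496, so δu/u = 0.0305.
Q is then a monomial in u, p, z:
δQ/Q = √((δu/u)² + (½·δp/p)² + (1·δz/z)²) = √(0.000930 + 0.000701 + 0.0100) = 0.108
Q = 2053, so δQ = 0.108 × 2053 = 221.

221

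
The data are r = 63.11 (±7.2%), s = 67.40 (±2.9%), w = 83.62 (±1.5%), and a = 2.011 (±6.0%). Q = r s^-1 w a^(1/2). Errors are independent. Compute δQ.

Q is a product of powers, so relative uncertainties combine in quadrature:
  (1·δr/r)² = (1×0.0720)² = 0.00518;  (-1·δs/s)² = (-1×0.0290)² = 0.000841;  (1·δw/w)² = (1×0.0150)² = 0.000225;  (½·δa/a)² = (0.5×0.0600)² = 0.000900
δQ/Q = √(0.00715) = 0.0846
Q = 111.0, so δQ = 0.0846 × 111.0 = 9.39.

9.39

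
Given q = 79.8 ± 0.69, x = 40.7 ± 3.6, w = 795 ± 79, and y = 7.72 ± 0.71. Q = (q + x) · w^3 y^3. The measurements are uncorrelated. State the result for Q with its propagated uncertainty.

Let u = q + x = 120. δu = √(δq² + δx²) = √(0.476 + 13.0) = 3.67, so δu/u = 0.0304.
Q is then a monomial in u, w, y:
δQ/Q = √((δu/u)² + (3·δw/w)² + (3·δy/y)²) = √(0.000925 + 0.0889 + 0.0761) = 0.407
Q = 2.79e+13, so δQ = 0.407 × 2.79e+13 = 1.13e+13.

(2.79 ± 1.13) × 10^13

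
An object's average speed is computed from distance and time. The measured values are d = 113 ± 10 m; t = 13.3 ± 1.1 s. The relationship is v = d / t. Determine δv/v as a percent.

v is a product of powers, so relative uncertainties combine in quadrature:
  (1·δd/d)² = (1×0.0885)² = 0.00783;  (-1·δt/t)² = (-1×0.0827)² = 0.00684
δv/v = √(0.0147) = 0.121

12.1%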